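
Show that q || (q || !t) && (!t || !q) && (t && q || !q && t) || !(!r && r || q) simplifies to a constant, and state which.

true

q || (q || !t) && (!t || !q) && (t && q || !q && t) || !(!r && r || q)
= q || (q || !t) && (!t || !q) && (t && q || !q && t) || !q   (complement / identity)
= q || (q || !t) && (!t || !q) && t || !q   (distribution)
= q || (!t || q && !q) && t || !q   (distribution)
= q || !t && t || !q   (complement / identity)
= q || !q   (complement / identity)
= true   (complement)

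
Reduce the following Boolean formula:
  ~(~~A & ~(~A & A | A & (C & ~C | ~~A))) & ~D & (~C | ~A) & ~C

~D & ~C

~(~~A & ~(~A & A | A & (C & ~C | ~~A))) & ~D & (~C | ~A) & ~C
= ~(~~A & ~(~A & A | A & (C & ~C | A))) & ~D & (~C | ~A) & ~C   (double negation)
= ~(~~A & ~(~A & A | A & (C & ~C | A))) & ~D & ~C   (absorption)
= ~(~~A & ~(~A & A | A & A)) & ~D & ~C   (complement / identity)
= ~(~~A & ~A) & ~D & ~C   (distribution)
= (~A | A) & ~D & ~C   (De Morgan)
= ~D & ~C   (complement / identity)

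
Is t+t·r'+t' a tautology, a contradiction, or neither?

tautology

t+t·r'+t'
= t+t'
= 1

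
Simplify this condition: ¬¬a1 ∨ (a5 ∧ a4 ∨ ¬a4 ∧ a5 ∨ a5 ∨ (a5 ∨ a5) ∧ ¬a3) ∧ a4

¬¬a1 ∨ (a5 ∧ a4 ∨ ¬a4 ∧ a5 ∨ a5 ∨ (a5 ∨ a5) ∧ ¬a3) ∧ a4
= ¬¬a1 ∨ (a5 ∨ a5 ∨ (a5 ∨ a5) ∧ ¬a3) ∧ a4   — distribution
= ¬¬a1 ∨ (a5 ∨ a5) ∧ a4   — absorption
= ¬¬a1 ∨ a5 ∧ a4   — idempotence
= a1 ∨ a5 ∧ a4   — double negation

a1 ∨ a5 ∧ a4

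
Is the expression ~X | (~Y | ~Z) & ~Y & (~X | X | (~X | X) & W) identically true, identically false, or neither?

~X | (~Y | ~Z) & ~Y & (~X | X | (~X | X) & W)
= ~X | (~Y | ~Z) & ~Y & (~X | X)   (absorption)
= ~X | ~Y & (~X | X)   (absorption)
= ~X | ~Y   (complement / identity)
This depends on X, Y, so it is not a constant.

neither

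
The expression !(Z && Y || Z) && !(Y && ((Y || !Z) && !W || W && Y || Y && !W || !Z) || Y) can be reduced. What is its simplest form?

!Z && !Y

!(Z && Y || Z) && !(Y && ((Y || !Z) && !W || W && Y || Y && !W || !Z) || Y)
= !(Z && Y || Z) && !(Y && ((Y || !Z) && !W || Y || !Z) || Y)   [distribution]
= !(Z && Y || Z) && !(Y && (Y || !Z) || Y)   [absorption]
= !Z && !(Y && (Y || !Z) || Y)   [absorption]
= !Z && !(Y || Y)   [absorption]
= !Z && !Y   [idempotence]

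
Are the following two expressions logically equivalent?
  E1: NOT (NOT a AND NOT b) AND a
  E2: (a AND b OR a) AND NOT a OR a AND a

E1: NOT (NOT a AND NOT b) AND a
    = (a OR b) AND a   [De Morgan]
    = a   [absorption]
E2: (a AND b OR a) AND NOT a OR a AND a
    = a AND NOT a OR a AND a   [absorption]
    = a   [distribution]
Both reduce to a, so they are equivalent.

Yes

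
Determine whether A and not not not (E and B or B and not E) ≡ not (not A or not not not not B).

E1: A and not not not (E and B or B and not E)
    = A and not not not B   (distribution)
    = A and not B   (double negation)
E2: not (not A or not not not not B)
    = A and not not not B   (De Morgan)
    = A and not B   (double negation)
Both reduce to A and not B, so they are equivalent.

Yes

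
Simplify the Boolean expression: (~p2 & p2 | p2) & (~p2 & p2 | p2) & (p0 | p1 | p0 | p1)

p2 & (p0 | p1)

(~p2 & p2 | p2) & (~p2 & p2 | p2) & (p0 | p1 | p0 | p1)
= (~p2 & p2 | p2) & (~p2 & p2 | p2) & (p0 | p1)   — idempotence
= (p2 & p2 | ~p2 & p2) & (p0 | p1)   — distribution
= p2 & (p0 | p1)   — distribution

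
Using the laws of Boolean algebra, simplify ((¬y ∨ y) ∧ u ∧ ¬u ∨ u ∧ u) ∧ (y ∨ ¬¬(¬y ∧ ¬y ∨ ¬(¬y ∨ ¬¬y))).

((¬y ∨ y) ∧ u ∧ ¬u ∨ u ∧ u) ∧ (y ∨ ¬¬(¬y ∧ ¬y ∨ ¬(¬y ∨ ¬¬y)))
= ((¬y ∨ y) ∧ u ∧ ¬u ∨ u ∧ u) ∧ (y ∨ ¬y ∧ ¬y ∨ ¬(¬y ∨ ¬¬y))   [double negation]
= ((¬y ∨ y) ∧ u ∧ ¬u ∨ u ∧ u) ∧ (y ∨ ¬y ∧ ¬y ∨ y ∧ ¬y)   [De Morgan]
= (u ∧ ¬u ∨ u ∧ u) ∧ (y ∨ ¬y ∧ ¬y ∨ y ∧ ¬y)   [complement / identity]
= (u ∧ ¬u ∨ u ∧ u) ∧ (y ∨ ¬y)   [distribution]
= u ∧ (y ∨ ¬y)   [distribution]
= u   [complement / identity]

u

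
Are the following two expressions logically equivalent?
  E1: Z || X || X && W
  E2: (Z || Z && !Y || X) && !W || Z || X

Yes

E1: Z || X || X && W
    = Z || X
E2: (Z || Z && !Y || X) && !W || Z || X
    = (Z || X) && !W || Z || X
    = Z || X
Both reduce to Z || X, so they are equivalent.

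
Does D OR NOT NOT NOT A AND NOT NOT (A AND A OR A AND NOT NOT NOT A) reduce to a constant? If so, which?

D OR NOT NOT NOT A AND NOT NOT (A AND A OR A AND NOT NOT NOT A)
= D OR NOT NOT NOT A AND NOT NOT ((A OR NOT NOT NOT A) AND A)
= D OR NOT NOT NOT A AND NOT NOT ((A OR NOT A) AND A)
= D OR NOT NOT NOT A AND NOT NOT A
= D OR NOT A AND NOT NOT A
= D OR NOT A AND A
= D
This depends on D, so it is not a constant.

no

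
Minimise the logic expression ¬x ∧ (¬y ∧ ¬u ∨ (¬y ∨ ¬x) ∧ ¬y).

¬x ∧ ¬y

¬x ∧ (¬y ∧ ¬u ∨ (¬y ∨ ¬x) ∧ ¬y)
= ¬x ∧ (¬y ∧ ¬u ∨ ¬y)   (absorption)
= ¬x ∧ ¬y   (absorption)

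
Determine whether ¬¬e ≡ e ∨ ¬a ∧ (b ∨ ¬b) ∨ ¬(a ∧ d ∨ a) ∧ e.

No

E1: ¬¬e
    = e   — double negation
E2: e ∨ ¬a ∧ (b ∨ ¬b) ∨ ¬(a ∧ d ∨ a) ∧ e
    = e ∨ ¬a ∨ ¬(a ∧ d ∨ a) ∧ e   — complement / identity
    = e ∨ ¬a ∨ ¬a ∧ e   — absorption
    = e ∨ ¬a   — absorption
These differ: at a=0, b=0, d=0, e=0, E1 = 0 but E2 = 1.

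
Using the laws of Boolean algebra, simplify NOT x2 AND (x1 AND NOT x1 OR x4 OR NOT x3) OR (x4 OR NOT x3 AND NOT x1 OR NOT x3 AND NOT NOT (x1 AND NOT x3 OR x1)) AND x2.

x4 OR NOT x3

NOT x2 AND (x1 AND NOT x1 OR x4 OR NOT x3) OR (x4 OR NOT x3 AND NOT x1 OR NOT x3 AND NOT NOT (x1 AND NOT x3 OR x1)) AND x2
= NOT x2 AND (x1 AND NOT x1 OR x4 OR NOT x3) OR (x4 OR NOT x3 AND NOT x1 OR NOT x3 AND NOT NOT x1) AND x2   (absorption)
= NOT x2 AND (x4 OR NOT x3) OR (x4 OR NOT x3 AND NOT x1 OR NOT x3 AND NOT NOT x1) AND x2   (complement / identity)
= NOT x2 AND (x4 OR NOT x3) OR (x4 OR NOT x3 AND NOT x1 OR NOT x3 AND x1) AND x2   (double negation)
= NOT x2 AND (x4 OR NOT x3) OR (x4 OR NOT x3) AND x2   (distribution)
= x4 OR NOT x3   (distribution)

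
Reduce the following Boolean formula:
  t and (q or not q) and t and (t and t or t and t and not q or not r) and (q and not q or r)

t and (q or not q) and t and (t and t or t and t and not q or not r) and (q and not q or r)
= t and t and (t and t or t and t and not q or not r) and (q and not q or r)   (complement / identity)
= t and t and (t and t or t and t and not q or not r) and r   (complement / identity)
= t and t and (t and t or not r) and r   (absorption)
= t and t and r   (absorption)
= t and r   (idempotence)

t and r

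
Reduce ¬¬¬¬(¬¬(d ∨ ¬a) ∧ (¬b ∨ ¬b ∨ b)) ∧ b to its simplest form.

¬¬¬¬(¬¬(d ∨ ¬a) ∧ (¬b ∨ ¬b ∨ b)) ∧ b
= ¬¬¬¬((d ∨ ¬a) ∧ (¬b ∨ ¬b ∨ b)) ∧ b   [double negation]
= ¬¬((d ∨ ¬a) ∧ (¬b ∨ ¬b ∨ b)) ∧ b   [double negation]
= ¬¬((d ∨ ¬a) ∧ (¬b ∨ b)) ∧ b   [idempotence]
= (d ∨ ¬a) ∧ (¬b ∨ b) ∧ b   [double negation]
= (d ∨ ¬a) ∧ b   [complement / identity]

(d ∨ ¬a) ∧ b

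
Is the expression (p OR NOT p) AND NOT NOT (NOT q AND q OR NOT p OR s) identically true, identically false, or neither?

(p OR NOT p) AND NOT NOT (NOT q AND q OR NOT p OR s)
= (p OR NOT p) AND NOT NOT (NOT p OR s)   — complement / identity
= (p OR NOT p) AND (NOT p OR s)   — double negation
= NOT p OR s   — complement / identity
This depends on p, s, so it is not a constant.

neither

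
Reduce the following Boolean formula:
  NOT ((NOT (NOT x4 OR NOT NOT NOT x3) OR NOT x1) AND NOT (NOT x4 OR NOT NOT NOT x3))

NOT ((NOT (NOT x4 OR NOT NOT NOT x3) OR NOT x1) AND NOT (NOT x4 OR NOT NOT NOT x3))
= NOT NOT (NOT x4 OR NOT NOT NOT x3)   — absorption
= NOT NOT (NOT x4 OR NOT x3)   — double negation
= NOT x4 OR NOT x3   — double negation

NOT x4 OR NOT x3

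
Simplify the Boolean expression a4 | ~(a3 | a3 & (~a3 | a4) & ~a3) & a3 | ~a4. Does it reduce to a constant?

a4 | ~(a3 | a3 & (~a3 | a4) & ~a3) & a3 | ~a4
= a4 | ~(a3 | a3 & ~a3) & a3 | ~a4   [absorption]
= a4 | ~a3 & a3 | ~a4   [complement / identity]
= a4 | ~a4   [complement / identity]
= 1   [complement]

1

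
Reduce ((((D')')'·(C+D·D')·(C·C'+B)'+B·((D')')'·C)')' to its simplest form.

D'·C

((((D')')'·(C+D·D')·(C·C'+B)'+B·((D')')'·C)')'
= ((((D')')'·C·(C·C'+B)'+B·((D')')'·C)')'   [complement / identity]
= ((D')')'·C·(C·C'+B)'+B·((D')')'·C   [double negation]
= ((D')')'·C·B'+B·((D')')'·C   [complement / identity]
= ((D')')'·C   [distribution]
= D'·C   [double negation]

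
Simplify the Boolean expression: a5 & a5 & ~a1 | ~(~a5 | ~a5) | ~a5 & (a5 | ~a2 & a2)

a5 & a5 & ~a1 | ~(~a5 | ~a5) | ~a5 & (a5 | ~a2 & a2)
= a5 & a5 & ~a1 | ~(~a5 | ~a5) | ~a5 & a5
= a5 & a5 & ~a1 | a5 & a5 | ~a5 & a5
= a5 & a5 | ~a5 & a5
= a5

a5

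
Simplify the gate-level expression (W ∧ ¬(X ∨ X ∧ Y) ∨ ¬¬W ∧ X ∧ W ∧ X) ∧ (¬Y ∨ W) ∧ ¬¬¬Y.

(W ∧ ¬(X ∨ X ∧ Y) ∨ ¬¬W ∧ X ∧ W ∧ X) ∧ (¬Y ∨ W) ∧ ¬¬¬Y
= (W ∧ ¬X ∨ ¬¬W ∧ X ∧ W ∧ X) ∧ (¬Y ∨ W) ∧ ¬¬¬Y   — absorption
= (W ∧ ¬X ∨ W ∧ X ∧ W ∧ X) ∧ (¬Y ∨ W) ∧ ¬¬¬Y   — double negation
= (W ∧ ¬X ∨ W ∧ X) ∧ (¬Y ∨ W) ∧ ¬¬¬Y   — idempotence
= W ∧ (¬Y ∨ W) ∧ ¬¬¬Y   — distribution
= W ∧ (¬Y ∨ W) ∧ ¬Y   — double negation
= W ∧ ¬Y   — absorption

W ∧ ¬Y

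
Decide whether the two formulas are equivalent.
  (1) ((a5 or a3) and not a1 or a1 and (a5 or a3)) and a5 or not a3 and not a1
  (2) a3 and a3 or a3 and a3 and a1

No

E1: ((a5 or a3) and not a1 or a1 and (a5 or a3)) and a5 or not a3 and not a1
    = (a5 or a3) and a5 or not a3 and not a1   [distribution]
    = a5 or not a3 and not a1   [absorption]
E2: a3 and a3 or a3 and a3 and a1
    = a3 and a3   [absorption]
    = a3   [idempotence]
These differ: at a1=0, a3=0, a5=1, E1 = 1 but E2 = 0.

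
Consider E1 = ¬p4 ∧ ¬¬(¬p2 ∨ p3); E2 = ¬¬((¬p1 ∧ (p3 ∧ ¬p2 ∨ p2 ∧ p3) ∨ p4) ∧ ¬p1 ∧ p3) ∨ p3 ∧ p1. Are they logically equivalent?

No

E1: ¬p4 ∧ ¬¬(¬p2 ∨ p3)
    = ¬p4 ∧ (¬p2 ∨ p3)   (double negation)
E2: ¬¬((¬p1 ∧ (p3 ∧ ¬p2 ∨ p2 ∧ p3) ∨ p4) ∧ ¬p1 ∧ p3) ∨ p3 ∧ p1
    = ¬¬((¬p1 ∧ p3 ∨ p4) ∧ ¬p1 ∧ p3) ∨ p3 ∧ p1   (distribution)
    = ¬¬(¬p1 ∧ p3) ∨ p3 ∧ p1   (absorption)
    = ¬p1 ∧ p3 ∨ p3 ∧ p1   (double negation)
    = p3   (distribution)
These differ: at p1=1, p2=0, p3=1, p4=1, E1 = 0 but E2 = 1.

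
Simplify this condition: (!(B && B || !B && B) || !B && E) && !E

!B && !E

(!(B && B || !B && B) || !B && E) && !E
= (!B || !B && E) && !E   [distribution]
= !B && !E   [absorption]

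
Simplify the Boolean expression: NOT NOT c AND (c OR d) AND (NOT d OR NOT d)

c AND NOT d

NOT NOT c AND (c OR d) AND (NOT d OR NOT d)
= c AND (c OR d) AND (NOT d OR NOT d)
= c AND (NOT d OR NOT d)
= c AND NOT d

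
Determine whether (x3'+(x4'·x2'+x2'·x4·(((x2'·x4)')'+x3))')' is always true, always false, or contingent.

contingent

(x3'+(x4'·x2'+x2'·x4·(((x2'·x4)')'+x3))')'
= (x3'+(x4'·x2'+x2'·x4·(x2'·x4+x3))')'   — double negation
= (x3'+(x4'·x2'+x2'·x4)')'   — absorption
= x3·(x4'·x2'+x2'·x4)   — De Morgan
= x3·x2'   — distribution
This depends on x2, x3, so it is not a constant.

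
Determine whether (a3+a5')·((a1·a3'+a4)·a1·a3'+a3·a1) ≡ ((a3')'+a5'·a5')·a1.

Yes

E1: (a3+a5')·((a1·a3'+a4)·a1·a3'+a3·a1)
    = (a3+a5')·(a1·a3'+a3·a1)   (absorption)
    = (a3+a5')·a1   (distribution)
E2: ((a3')'+a5'·a5')·a1
    = (a3+a5'·a5')·a1   (double negation)
    = (a3+a5')·a1   (idempotence)
Both reduce to (a3+a5')·a1, so they are equivalent.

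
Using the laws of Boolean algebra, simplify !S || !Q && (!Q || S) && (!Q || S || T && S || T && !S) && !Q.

!S || !Q

!S || !Q && (!Q || S) && (!Q || S || T && S || T && !S) && !Q
= !S || !Q && (!Q || S) && (!Q || S || T) && !Q   — distribution
= !S || !Q && (!Q || S) && !Q   — absorption
= !S || !Q && !Q   — absorption
= !S || !Q   — idempotence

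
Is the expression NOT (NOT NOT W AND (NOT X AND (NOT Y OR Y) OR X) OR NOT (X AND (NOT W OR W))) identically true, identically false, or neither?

NOT (NOT NOT W AND (NOT X AND (NOT Y OR Y) OR X) OR NOT (X AND (NOT W OR W)))
= NOT (NOT NOT W AND (NOT X AND (NOT Y OR Y) OR X) OR NOT X)   (complement / identity)
= NOT (NOT NOT W AND (NOT X OR X) OR NOT X)   (complement / identity)
= NOT (NOT NOT W OR NOT X)   (complement / identity)
= NOT W AND X   (De Morgan)
This depends on W, X, so it is not a constant.

neither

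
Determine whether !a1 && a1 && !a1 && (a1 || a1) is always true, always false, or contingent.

always false

!a1 && a1 && !a1 && (a1 || a1)
= !a1 && a1 && !a1 && a1   — idempotence
= !a1 && a1   — idempotence
= false   — complement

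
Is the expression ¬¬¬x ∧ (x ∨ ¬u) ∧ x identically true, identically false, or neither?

identically false

¬¬¬x ∧ (x ∨ ¬u) ∧ x
= ¬x ∧ (x ∨ ¬u) ∧ x   (double negation)
= ¬x ∧ x   (absorption)
= False   (complement)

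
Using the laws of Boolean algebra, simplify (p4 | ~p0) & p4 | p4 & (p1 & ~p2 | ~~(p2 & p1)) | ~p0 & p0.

p4

(p4 | ~p0) & p4 | p4 & (p1 & ~p2 | ~~(p2 & p1)) | ~p0 & p0
= (p4 | ~p0) & p4 | p4 & (p1 & ~p2 | ~~(p2 & p1))   (complement / identity)
= (p4 | ~p0) & p4 | p4 & (p1 & ~p2 | p2 & p1)   (double negation)
= (p4 | ~p0) & p4 | p4 & p1   (distribution)
= p4 | p4 & p1   (absorption)
= p4   (absorption)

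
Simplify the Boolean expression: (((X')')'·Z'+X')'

X

(((X')')'·Z'+X')'
= (X'·Z'+X')'   (double negation)
= (X')'   (absorption)
= X   (double negation)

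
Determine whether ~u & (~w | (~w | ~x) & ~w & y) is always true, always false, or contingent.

~u & (~w | (~w | ~x) & ~w & y)
= ~u & (~w | ~w & y)   (absorption)
= ~u & ~w   (absorption)
This depends on u, w, so it is not a constant.

contingent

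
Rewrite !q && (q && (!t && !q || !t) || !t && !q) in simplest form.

!q && !t

!q && (q && (!t && !q || !t) || !t && !q)
= !q && (q && !t || !t && !q)   — absorption
= !q && !t   — distribution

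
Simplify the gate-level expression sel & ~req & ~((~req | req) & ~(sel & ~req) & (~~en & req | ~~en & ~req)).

sel & ~req & ~((~req | req) & ~(sel & ~req) & (~~en & req | ~~en & ~req))
= sel & ~req & ~((~req | req) & ~(sel & ~req) & ~~en)
= sel & ~req & ~(~(sel & ~req) & ~~en)
= sel & ~req & (sel & ~req | ~en)
= sel & ~req

sel & ~req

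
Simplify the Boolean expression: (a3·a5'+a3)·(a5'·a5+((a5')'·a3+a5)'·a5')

(a3·a5'+a3)·(a5'·a5+((a5')'·a3+a5)'·a5')
= (a3·a5'+a3)·(a5'·a5+(a5·a3+a5)'·a5')   — double negation
= (a3·a5'+a3)·(a5'·a5+a5'·a5')   — absorption
= a3·(a5'·a5+a5'·a5')   — absorption
= a3·a5'   — distribution

a3·a5'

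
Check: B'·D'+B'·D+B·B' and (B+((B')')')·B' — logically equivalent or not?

E1: B'·D'+B'·D+B·B'
    = B'·D'+B'·D   — complement / identity
    = B'   — distribution
E2: (B+((B')')')·B'
    = (B+B')·B'   — double negation
    = B'   — complement / identity
Both reduce to B', so they are equivalent.

Yes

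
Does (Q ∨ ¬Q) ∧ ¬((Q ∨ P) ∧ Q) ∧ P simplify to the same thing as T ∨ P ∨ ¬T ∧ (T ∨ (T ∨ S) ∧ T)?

No

E1: (Q ∨ ¬Q) ∧ ¬((Q ∨ P) ∧ Q) ∧ P
    = (Q ∨ ¬Q) ∧ ¬Q ∧ P   — absorption
    = ¬Q ∧ P   — complement / identity
E2: T ∨ P ∨ ¬T ∧ (T ∨ (T ∨ S) ∧ T)
    = T ∨ P ∨ ¬T ∧ (T ∨ T)   — absorption
    = T ∨ P ∨ ¬T ∧ T   — idempotence
    = T ∨ P   — complement / identity
These differ: at P=1, Q=1, S=0, T=1, E1 = 0 but E2 = 1.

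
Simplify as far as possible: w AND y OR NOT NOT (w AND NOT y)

w

w AND y OR NOT NOT (w AND NOT y)
= w AND y OR w AND NOT y
= w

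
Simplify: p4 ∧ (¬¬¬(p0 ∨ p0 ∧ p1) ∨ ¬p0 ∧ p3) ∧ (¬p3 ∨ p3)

p4 ∧ ¬p0

p4 ∧ (¬¬¬(p0 ∨ p0 ∧ p1) ∨ ¬p0 ∧ p3) ∧ (¬p3 ∨ p3)
= p4 ∧ (¬(p0 ∨ p0 ∧ p1) ∨ ¬p0 ∧ p3) ∧ (¬p3 ∨ p3)   (double negation)
= p4 ∧ (¬p0 ∨ ¬p0 ∧ p3) ∧ (¬p3 ∨ p3)   (absorption)
= p4 ∧ (¬p0 ∨ ¬p0 ∧ p3)   (complement / identity)
= p4 ∧ ¬p0   (absorption)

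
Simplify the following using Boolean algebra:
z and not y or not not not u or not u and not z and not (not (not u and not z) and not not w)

z and not y or not not not u or not u and not z and not (not (not u and not z) and not not w)
= z and not y or not not not u or not u and not z and (not u and not z or not w)
= z and not y or not not not u or not u and not z
= z and not y or not u or not u and not z
= z and not y or not u

z and not y or not u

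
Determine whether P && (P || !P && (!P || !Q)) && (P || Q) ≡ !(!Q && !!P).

No

E1: P && (P || !P && (!P || !Q)) && (P || Q)
    = P && (P || !P) && (P || Q)   — absorption
    = P && (P || Q)   — complement / identity
    = P   — absorption
E2: !(!Q && !!P)
    = Q || !P   — De Morgan
These differ: at P=0, Q=0, E1 = 0 but E2 = 1.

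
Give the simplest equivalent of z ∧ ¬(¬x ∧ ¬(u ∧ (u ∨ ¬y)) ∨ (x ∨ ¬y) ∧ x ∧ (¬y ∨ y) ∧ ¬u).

z ∧ ¬(¬x ∧ ¬(u ∧ (u ∨ ¬y)) ∨ (x ∨ ¬y) ∧ x ∧ (¬y ∨ y) ∧ ¬u)
= z ∧ ¬(¬x ∧ ¬(u ∧ (u ∨ ¬y)) ∨ (x ∨ ¬y) ∧ x ∧ ¬u)   (complement / identity)
= z ∧ ¬(¬x ∧ ¬(u ∧ (u ∨ ¬y)) ∨ x ∧ ¬u)   (absorption)
= z ∧ ¬(¬x ∧ ¬u ∨ x ∧ ¬u)   (absorption)
= z ∧ ¬¬u   (distribution)
= z ∧ u   (double negation)

z ∧ u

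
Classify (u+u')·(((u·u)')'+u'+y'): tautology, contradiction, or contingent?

tautology

(u+u')·(((u·u)')'+u'+y')
= (u+u')·((u')'+u'+y')   — idempotence
= (u+u')·(u+u'+y')   — double negation
= u+u'   — absorption
= 1   — complement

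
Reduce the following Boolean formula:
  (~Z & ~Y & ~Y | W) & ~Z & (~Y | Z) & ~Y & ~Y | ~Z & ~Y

(~Z & ~Y & ~Y | W) & ~Z & (~Y | Z) & ~Y & ~Y | ~Z & ~Y
= (~Z & ~Y & ~Y | W) & ~Z & ~Y & ~Y | ~Z & ~Y   [absorption]
= ~Z & ~Y & ~Y | ~Z & ~Y   [absorption]
= ~Z & ~Y | ~Z & ~Y   [idempotence]
= ~Z & ~Y   [idempotence]

~Z & ~Y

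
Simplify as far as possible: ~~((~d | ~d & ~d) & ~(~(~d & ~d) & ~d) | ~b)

~d | ~b

~~((~d | ~d & ~d) & ~(~(~d & ~d) & ~d) | ~b)
= ~~((~d | ~d & ~d) & (~d & ~d | d) | ~b)   — De Morgan
= ~~(~d & ~d | ~d & d | ~b)   — distribution
= ~~(~d | ~b)   — distribution
= ~d | ~b   — double negation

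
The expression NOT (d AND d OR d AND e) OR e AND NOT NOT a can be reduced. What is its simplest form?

NOT (d AND d OR d AND e) OR e AND NOT NOT a
= NOT (d AND d OR d AND e) OR e AND a   [double negation]
= NOT ((d OR e) AND d) OR e AND a   [distribution]
= NOT d OR e AND a   [absorption]

NOT d OR e AND a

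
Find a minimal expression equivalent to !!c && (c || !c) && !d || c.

c

!!c && (c || !c) && !d || c
= !!c && !d || c   [complement / identity]
= c && !d || c   [double negation]
= c   [absorption]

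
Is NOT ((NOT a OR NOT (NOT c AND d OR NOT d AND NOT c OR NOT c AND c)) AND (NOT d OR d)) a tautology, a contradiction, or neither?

neither

NOT ((NOT a OR NOT (NOT c AND d OR NOT d AND NOT c OR NOT c AND c)) AND (NOT d OR d))
= NOT (NOT a OR NOT (NOT c AND d OR NOT d AND NOT c OR NOT c AND c))
= NOT (NOT a OR NOT (NOT c AND d OR NOT d AND NOT c))
= a AND (NOT c AND d OR NOT d AND NOT c)
= a AND NOT c
This depends on a, c, so it is not a constant.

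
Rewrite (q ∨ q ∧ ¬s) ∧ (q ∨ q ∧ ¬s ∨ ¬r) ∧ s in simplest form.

q ∧ s

(q ∨ q ∧ ¬s) ∧ (q ∨ q ∧ ¬s ∨ ¬r) ∧ s
= (q ∨ q ∧ ¬s) ∧ s
= q ∧ s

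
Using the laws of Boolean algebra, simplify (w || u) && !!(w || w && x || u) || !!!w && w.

(w || u) && !!(w || w && x || u) || !!!w && w
= (w || u) && !!(w || w && x || u) || !w && w
= (w || u) && (w || w && x || u) || !w && w
= (w || u) && (w || w && x || u)
= (w || u) && (w || u)
= w || u

w || u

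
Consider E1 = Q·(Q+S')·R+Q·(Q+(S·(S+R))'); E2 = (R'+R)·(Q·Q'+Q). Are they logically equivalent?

E1: Q·(Q+S')·R+Q·(Q+(S·(S+R))')
    = Q·(Q+S')·R+Q·(Q+S')
    = Q·(Q+S')
    = Q
E2: (R'+R)·(Q·Q'+Q)
    = (R'+R)·Q
    = Q
Both reduce to Q, so they are equivalent.

Yes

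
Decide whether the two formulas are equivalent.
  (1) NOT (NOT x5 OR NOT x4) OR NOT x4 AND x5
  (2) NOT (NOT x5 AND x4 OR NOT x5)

E1: NOT (NOT x5 OR NOT x4) OR NOT x4 AND x5
    = x5 AND x4 OR NOT x4 AND x5   (De Morgan)
    = x5   (distribution)
E2: NOT (NOT x5 AND x4 OR NOT x5)
    = NOT NOT x5   (absorption)
    = x5   (double negation)
Both reduce to x5, so they are equivalent.

Yes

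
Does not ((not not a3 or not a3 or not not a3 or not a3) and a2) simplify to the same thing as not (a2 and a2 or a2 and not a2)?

Yes

E1: not ((not not a3 or not a3 or not not a3 or not a3) and a2)
    = not ((not not a3 or not a3) and a2)   (idempotence)
    = not ((a3 or not a3) and a2)   (double negation)
    = not a2   (complement / identity)
E2: not (a2 and a2 or a2 and not a2)
    = not a2   (distribution)
Both reduce to not a2, so they are equivalent.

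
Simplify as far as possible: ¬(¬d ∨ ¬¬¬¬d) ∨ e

¬(¬d ∨ ¬¬¬¬d) ∨ e
= d ∧ ¬¬¬d ∨ e
= d ∧ ¬d ∨ e
= e

e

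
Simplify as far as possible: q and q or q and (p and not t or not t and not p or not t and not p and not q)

q and q or q and (p and not t or not t and not p or not t and not p and not q)
= q and q or q and (p and not t or not t and not p)
= q and q or q and not t
= q or q and not t
= q

q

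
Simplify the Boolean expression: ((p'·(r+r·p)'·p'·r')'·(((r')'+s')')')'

r'·(p'+s)

((p'·(r+r·p)'·p'·r')'·(((r')'+s')')')'
= ((p'·(r+r·p)'·p'·r')'·(r'·s)')'   — De Morgan
= ((p'·r'·p'·r')'·(r'·s)')'   — absorption
= p'·r'·p'·r'+r'·s   — De Morgan
= p'·r'+r'·s   — idempotence
= r'·(p'+s)   — distribution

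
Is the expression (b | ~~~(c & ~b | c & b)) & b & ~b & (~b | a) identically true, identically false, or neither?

(b | ~~~(c & ~b | c & b)) & b & ~b & (~b | a)
= (b | ~(c & ~b | c & b)) & b & ~b & (~b | a)   [double negation]
= (b | ~c) & b & ~b & (~b | a)   [distribution]
= (b | ~c) & b & ~b   [absorption]
= b & ~b   [absorption]
= 0   [complement]

identically false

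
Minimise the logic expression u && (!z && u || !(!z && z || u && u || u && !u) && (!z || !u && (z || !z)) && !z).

u && (!z && u || !(!z && z || u && u || u && !u) && (!z || !u && (z || !z)) && !z)
= u && (!z && u || !(!z && z || u) && (!z || !u && (z || !z)) && !z)
= u && (!z && u || !(!z && z || u) && (!z || !u) && !z)
= u && (!z && u || !u && (!z || !u) && !z)
= u && (!z && u || !u && !z)
= u && !z

u && !z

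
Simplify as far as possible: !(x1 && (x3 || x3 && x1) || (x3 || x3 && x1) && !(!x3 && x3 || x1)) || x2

!(x1 && (x3 || x3 && x1) || (x3 || x3 && x1) && !(!x3 && x3 || x1)) || x2
= !(x1 && (x3 || x3 && x1) || (x3 || x3 && x1) && !x1) || x2   (complement / identity)
= !(x3 || x3 && x1) || x2   (distribution)
= !x3 || x2   (absorption)

!x3 || x2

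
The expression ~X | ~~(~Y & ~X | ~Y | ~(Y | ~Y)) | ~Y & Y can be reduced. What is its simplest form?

~X | ~Y

~X | ~~(~Y & ~X | ~Y | ~(Y | ~Y)) | ~Y & Y
= ~X | ~~(~Y | ~(Y | ~Y)) | ~Y & Y   — absorption
= ~X | ~~(~Y | ~(Y | ~Y))   — complement / identity
= ~X | ~(Y & (Y | ~Y))   — De Morgan
= ~X | ~Y   — complement / identity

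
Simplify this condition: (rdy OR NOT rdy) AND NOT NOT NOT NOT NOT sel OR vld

(rdy OR NOT rdy) AND NOT NOT NOT NOT NOT sel OR vld
= (rdy OR NOT rdy) AND NOT NOT NOT sel OR vld   [double negation]
= (rdy OR NOT rdy) AND NOT sel OR vld   [double negation]
= NOT sel OR vld   [complement / identity]

NOT sel OR vld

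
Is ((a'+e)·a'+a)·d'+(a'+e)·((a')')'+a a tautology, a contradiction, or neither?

((a'+e)·a'+a)·d'+(a'+e)·((a')')'+a
= ((a'+e)·a'+a)·d'+(a'+e)·a'+a   — double negation
= (a'+e)·a'+a   — absorption
= a'+a   — absorption
= 1   — complement

tautology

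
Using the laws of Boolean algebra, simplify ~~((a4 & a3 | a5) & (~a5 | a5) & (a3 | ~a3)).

a4 & a3 | a5

~~((a4 & a3 | a5) & (~a5 | a5) & (a3 | ~a3))
= (a4 & a3 | a5) & (~a5 | a5) & (a3 | ~a3)   — double negation
= (a4 & a3 | a5) & (~a5 | a5)   — complement / identity
= a4 & a3 | a5   — complement / identity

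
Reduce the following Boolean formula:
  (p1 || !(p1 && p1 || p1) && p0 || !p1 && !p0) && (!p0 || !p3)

!p0 || !p3

(p1 || !(p1 && p1 || p1) && p0 || !p1 && !p0) && (!p0 || !p3)
= (p1 || !(p1 || p1) && p0 || !p1 && !p0) && (!p0 || !p3)   [idempotence]
= (p1 || !p1 && p0 || !p1 && !p0) && (!p0 || !p3)   [idempotence]
= (p1 || !p1) && (!p0 || !p3)   [distribution]
= !p0 || !p3   [complement / identity]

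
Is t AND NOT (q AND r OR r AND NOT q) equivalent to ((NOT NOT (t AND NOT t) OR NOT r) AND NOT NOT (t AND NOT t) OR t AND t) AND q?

E1: t AND NOT (q AND r OR r AND NOT q)
    = t AND NOT r   (distribution)
E2: ((NOT NOT (t AND NOT t) OR NOT r) AND NOT NOT (t AND NOT t) OR t AND t) AND q
    = (NOT NOT (t AND NOT t) OR t AND t) AND q   (absorption)
    = (t AND NOT t OR t AND t) AND q   (double negation)
    = t AND q   (distribution)
These differ: at q=0, r=0, t=1, E1 = 1 but E2 = 0.

No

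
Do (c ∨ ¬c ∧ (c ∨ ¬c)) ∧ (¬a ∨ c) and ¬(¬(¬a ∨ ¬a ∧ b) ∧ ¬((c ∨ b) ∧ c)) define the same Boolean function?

E1: (c ∨ ¬c ∧ (c ∨ ¬c)) ∧ (¬a ∨ c)
    = (c ∨ ¬c) ∧ (¬a ∨ c)   — complement / identity
    = ¬a ∨ c   — complement / identity
E2: ¬(¬(¬a ∨ ¬a ∧ b) ∧ ¬((c ∨ b) ∧ c))
    = ¬(¬¬a ∧ ¬((c ∨ b) ∧ c))   — absorption
    = ¬(¬¬a ∧ ¬c)   — absorption
    = ¬a ∨ c   — De Morgan
Both reduce to ¬a ∨ c, so they are equivalent.

Yes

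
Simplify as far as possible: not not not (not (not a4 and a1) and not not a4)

not not not (not (not a4 and a1) and not not a4)
= not not (not a4 and a1 or not a4)
= not a4 and a1 or not a4
= not a4

not a4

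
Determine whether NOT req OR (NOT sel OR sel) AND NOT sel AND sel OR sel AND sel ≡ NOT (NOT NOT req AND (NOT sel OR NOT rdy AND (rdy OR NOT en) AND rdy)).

Yes

E1: NOT req OR (NOT sel OR sel) AND NOT sel AND sel OR sel AND sel
    = NOT req OR NOT sel AND sel OR sel AND sel   (complement / identity)
    = NOT req OR sel   (distribution)
E2: NOT (NOT NOT req AND (NOT sel OR NOT rdy AND (rdy OR NOT en) AND rdy))
    = NOT (NOT NOT req AND (NOT sel OR NOT rdy AND rdy))   (absorption)
    = NOT (NOT NOT req AND NOT sel)   (complement / identity)
    = NOT req OR sel   (De Morgan)
Both reduce to NOT req OR sel, so they are equivalent.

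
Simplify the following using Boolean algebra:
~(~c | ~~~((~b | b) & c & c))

~(~c | ~~~((~b | b) & c & c))
= ~(~c | ~((~b | b) & c & c))
= c & (~b | b) & c & c
= c & c & c
= c & c
= c

c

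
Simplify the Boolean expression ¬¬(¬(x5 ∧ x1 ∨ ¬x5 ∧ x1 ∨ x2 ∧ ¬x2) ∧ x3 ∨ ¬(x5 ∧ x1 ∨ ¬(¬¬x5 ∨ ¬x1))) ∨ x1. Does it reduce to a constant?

¬¬(¬(x5 ∧ x1 ∨ ¬x5 ∧ x1 ∨ x2 ∧ ¬x2) ∧ x3 ∨ ¬(x5 ∧ x1 ∨ ¬(¬¬x5 ∨ ¬x1))) ∨ x1
= ¬¬(¬(x5 ∧ x1 ∨ ¬x5 ∧ x1) ∧ x3 ∨ ¬(x5 ∧ x1 ∨ ¬(¬¬x5 ∨ ¬x1))) ∨ x1   — complement / identity
= ¬¬(¬(x5 ∧ x1 ∨ ¬x5 ∧ x1) ∧ x3 ∨ ¬(x5 ∧ x1 ∨ ¬x5 ∧ x1)) ∨ x1   — De Morgan
= ¬¬¬(x5 ∧ x1 ∨ ¬x5 ∧ x1) ∨ x1   — absorption
= ¬(x5 ∧ x1 ∨ ¬x5 ∧ x1) ∨ x1   — double negation
= ¬x1 ∨ x1   — distribution
= True   — complement

True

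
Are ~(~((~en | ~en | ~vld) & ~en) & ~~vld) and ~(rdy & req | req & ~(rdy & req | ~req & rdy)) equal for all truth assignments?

No

E1: ~(~((~en | ~en | ~vld) & ~en) & ~~vld)
    = (~en | ~en | ~vld) & ~en | ~vld   — De Morgan
    = (~en | ~vld) & ~en | ~vld   — idempotence
    = ~en | ~vld   — absorption
E2: ~(rdy & req | req & ~(rdy & req | ~req & rdy))
    = ~(rdy & req | req & ~rdy)   — distribution
    = ~req   — distribution
These differ: at en=1, rdy=0, req=1, vld=0, E1 = 1 but E2 = 0.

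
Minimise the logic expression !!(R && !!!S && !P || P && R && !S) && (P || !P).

!!(R && !!!S && !P || P && R && !S) && (P || !P)
= !!(R && !S && !P || P && R && !S) && (P || !P)   — double negation
= !!(R && !S && !P || P && R && !S)   — complement / identity
= !!(R && !S)   — distribution
= R && !S   — double negation

R && !S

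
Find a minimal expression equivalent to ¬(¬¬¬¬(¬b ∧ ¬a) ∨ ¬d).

¬(¬¬¬¬(¬b ∧ ¬a) ∨ ¬d)
= ¬(¬¬(¬b ∧ ¬a) ∨ ¬d)   — double negation
= ¬(¬b ∧ ¬a) ∧ d   — De Morgan
= (b ∨ a) ∧ d   — De Morgan

(b ∨ a) ∧ d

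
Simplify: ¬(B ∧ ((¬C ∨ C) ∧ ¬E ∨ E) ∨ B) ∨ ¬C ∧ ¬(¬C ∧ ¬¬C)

¬(B ∧ ((¬C ∨ C) ∧ ¬E ∨ E) ∨ B) ∨ ¬C ∧ ¬(¬C ∧ ¬¬C)
= ¬(B ∧ (¬E ∨ E) ∨ B) ∨ ¬C ∧ ¬(¬C ∧ ¬¬C)
= ¬(B ∧ (¬E ∨ E) ∨ B) ∨ ¬C ∧ (C ∨ ¬C)
= ¬(B ∧ (¬E ∨ E) ∨ B) ∨ ¬C
= ¬(B ∨ B) ∨ ¬C
= ¬B ∨ ¬C

¬B ∨ ¬C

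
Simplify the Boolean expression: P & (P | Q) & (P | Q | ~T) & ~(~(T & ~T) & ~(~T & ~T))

P & ~T

P & (P | Q) & (P | Q | ~T) & ~(~(T & ~T) & ~(~T & ~T))
= P & (P | Q) & (P | Q | ~T) & (T & ~T | ~T & ~T)   (De Morgan)
= P & (P | Q) & (P | Q | ~T) & ~T   (distribution)
= P & (P | Q) & ~T   (absorption)
= P & ~T   (absorption)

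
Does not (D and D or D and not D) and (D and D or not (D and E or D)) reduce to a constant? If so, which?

no

not (D and D or D and not D) and (D and D or not (D and E or D))
= not D and (D and D or not (D and E or D))   [distribution]
= not D and (D and D or not D)   [absorption]
= not D and (D or not D)   [idempotence]
= not D   [complement / identity]
This depends on D, so it is not a constant.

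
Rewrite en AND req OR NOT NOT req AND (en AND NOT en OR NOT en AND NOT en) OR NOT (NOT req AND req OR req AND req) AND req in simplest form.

req

en AND req OR NOT NOT req AND (en AND NOT en OR NOT en AND NOT en) OR NOT (NOT req AND req OR req AND req) AND req
= en AND req OR req AND (en AND NOT en OR NOT en AND NOT en) OR NOT (NOT req AND req OR req AND req) AND req
= en AND req OR req AND (en AND NOT en OR NOT en AND NOT en) OR NOT req AND req
= en AND req OR req AND NOT en OR NOT req AND req
= en AND req OR req AND NOT en
= req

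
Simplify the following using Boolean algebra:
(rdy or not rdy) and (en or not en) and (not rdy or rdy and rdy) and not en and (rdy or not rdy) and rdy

not en and rdy

(rdy or not rdy) and (en or not en) and (not rdy or rdy and rdy) and not en and (rdy or not rdy) and rdy
= (en or not en) and (not rdy or rdy and rdy) and not en and (rdy or not rdy) and rdy
= (en or not en) and (not rdy or rdy) and not en and (rdy or not rdy) and rdy
= (not rdy or rdy) and not en and (rdy or not rdy) and rdy
= not en and (rdy or not rdy) and rdy
= not en and rdy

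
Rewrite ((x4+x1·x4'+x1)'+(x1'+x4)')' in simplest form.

x4

((x4+x1·x4'+x1)'+(x1'+x4)')'
= ((x4+x1)'+(x1'+x4)')'   — absorption
= (x4+x1)·(x1'+x4)   — De Morgan
= x1·x1'+x4   — distribution
= x4   — complement / identity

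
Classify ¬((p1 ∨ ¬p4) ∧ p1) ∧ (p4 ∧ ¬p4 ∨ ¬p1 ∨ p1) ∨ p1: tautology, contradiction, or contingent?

¬((p1 ∨ ¬p4) ∧ p1) ∧ (p4 ∧ ¬p4 ∨ ¬p1 ∨ p1) ∨ p1
= ¬p1 ∧ (p4 ∧ ¬p4 ∨ ¬p1 ∨ p1) ∨ p1   [absorption]
= ¬p1 ∧ (¬p1 ∨ p1) ∨ p1   [complement / identity]
= ¬p1 ∨ p1   [complement / identity]
= True   [complement]

tautology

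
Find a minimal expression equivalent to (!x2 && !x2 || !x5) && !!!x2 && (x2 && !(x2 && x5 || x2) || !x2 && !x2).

(!x2 && !x2 || !x5) && !!!x2 && (x2 && !(x2 && x5 || x2) || !x2 && !x2)
= (!x2 && !x2 || !x5) && !!!x2 && (x2 && !x2 || !x2 && !x2)   — absorption
= (!x2 && !x2 || !x5) && !x2 && (x2 && !x2 || !x2 && !x2)   — double negation
= (!x2 && !x2 || !x5) && !x2 && !x2   — distribution
= !x2 && !x2   — absorption
= !x2   — idempotence

!x2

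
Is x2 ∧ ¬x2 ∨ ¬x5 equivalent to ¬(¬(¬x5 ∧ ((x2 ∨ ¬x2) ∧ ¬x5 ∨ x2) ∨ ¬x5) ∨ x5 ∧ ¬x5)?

Yes

E1: x2 ∧ ¬x2 ∨ ¬x5
    = ¬x5   [complement / identity]
E2: ¬(¬(¬x5 ∧ ((x2 ∨ ¬x2) ∧ ¬x5 ∨ x2) ∨ ¬x5) ∨ x5 ∧ ¬x5)
    = ¬(¬(¬x5 ∧ (¬x5 ∨ x2) ∨ ¬x5) ∨ x5 ∧ ¬x5)   [complement / identity]
    = ¬(¬(¬x5 ∨ ¬x5) ∨ x5 ∧ ¬x5)   [absorption]
    = ¬(x5 ∧ x5 ∨ x5 ∧ ¬x5)   [De Morgan]
    = ¬x5   [distribution]
Both reduce to ¬x5, so they are equivalent.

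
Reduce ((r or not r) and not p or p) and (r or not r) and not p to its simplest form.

((r or not r) and not p or p) and (r or not r) and not p
= (r or not r) and not p
= not p

not p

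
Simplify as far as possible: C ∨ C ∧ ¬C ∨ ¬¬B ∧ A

C ∨ B ∧ A

C ∨ C ∧ ¬C ∨ ¬¬B ∧ A
= C ∨ ¬¬B ∧ A   — complement / identity
= C ∨ B ∧ A   — double negation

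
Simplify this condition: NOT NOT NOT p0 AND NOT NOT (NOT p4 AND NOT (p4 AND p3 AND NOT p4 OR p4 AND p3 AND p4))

NOT NOT NOT p0 AND NOT NOT (NOT p4 AND NOT (p4 AND p3 AND NOT p4 OR p4 AND p3 AND p4))
= NOT NOT NOT p0 AND NOT NOT (NOT p4 AND NOT (p4 AND p3))   [distribution]
= NOT NOT NOT p0 AND NOT (p4 OR p4 AND p3)   [De Morgan]
= NOT NOT NOT p0 AND NOT p4   [absorption]
= NOT p0 AND NOT p4   [double negation]

NOT p0 AND NOT p4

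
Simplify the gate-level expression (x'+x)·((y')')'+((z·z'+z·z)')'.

y'+z

(x'+x)·((y')')'+((z·z'+z·z)')'
= (x'+x)·((y')')'+(z')'   (distribution)
= ((y')')'+(z')'   (complement / identity)
= y'+(z')'   (double negation)
= y'+z   (double negation)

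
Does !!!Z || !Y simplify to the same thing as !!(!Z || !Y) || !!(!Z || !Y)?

Yes

E1: !!!Z || !Y
    = !Z || !Y   [double negation]
E2: !!(!Z || !Y) || !!(!Z || !Y)
    = !!(!Z || !Y)   [idempotence]
    = !Z || !Y   [double negation]
Both reduce to !Z || !Y, so they are equivalent.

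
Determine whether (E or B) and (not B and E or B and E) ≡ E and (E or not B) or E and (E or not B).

E1: (E or B) and (not B and E or B and E)
    = (E or B) and E
    = E
E2: E and (E or not B) or E and (E or not B)
    = E and (E or not B)
    = E
Both reduce to E, so they are equivalent.

Yes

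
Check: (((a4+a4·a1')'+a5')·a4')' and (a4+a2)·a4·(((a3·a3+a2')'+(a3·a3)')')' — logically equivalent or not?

No

E1: (((a4+a4·a1')'+a5')·a4')'
    = ((a4'+a5')·a4')'   (absorption)
    = (a4')'   (absorption)
    = a4   (double negation)
E2: (a4+a2)·a4·(((a3·a3+a2')'+(a3·a3)')')'
    = (a4+a2)·a4·((a3·a3+a2')·a3·a3)'   (De Morgan)
    = a4·((a3·a3+a2')·a3·a3)'   (absorption)
    = a4·(a3·a3)'   (absorption)
    = a4·a3'   (idempotence)
These differ: at a1=0, a2=1, a3=1, a4=1, a5=0, E1 = 1 but E2 = 0.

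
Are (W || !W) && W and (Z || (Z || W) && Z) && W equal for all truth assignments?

E1: (W || !W) && W
    = W   — complement / identity
E2: (Z || (Z || W) && Z) && W
    = (Z || Z) && W   — absorption
    = Z && W   — idempotence
These differ: at W=1, Z=0, E1 = 1 but E2 = 0.

No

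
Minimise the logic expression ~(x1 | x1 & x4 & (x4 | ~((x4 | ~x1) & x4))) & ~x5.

~x1 & ~x5

~(x1 | x1 & x4 & (x4 | ~((x4 | ~x1) & x4))) & ~x5
= ~(x1 | x1 & x4 & (x4 | ~x4)) & ~x5   (absorption)
= ~(x1 | x1 & x4) & ~x5   (complement / identity)
= ~x1 & ~x5   (absorption)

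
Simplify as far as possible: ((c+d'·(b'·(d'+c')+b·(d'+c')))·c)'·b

c'·b

((c+d'·(b'·(d'+c')+b·(d'+c')))·c)'·b
= ((c+d'·(d'+c'))·c)'·b   (distribution)
= ((c+d')·c)'·b   (absorption)
= c'·b   (absorption)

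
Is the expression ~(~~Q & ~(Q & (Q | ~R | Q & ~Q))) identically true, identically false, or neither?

~(~~Q & ~(Q & (Q | ~R | Q & ~Q)))
= ~(~~Q & ~(Q & (Q | ~R)))   [complement / identity]
= ~Q | Q & (Q | ~R)   [De Morgan]
= ~Q | Q   [absorption]
= 1   [complement]

identically true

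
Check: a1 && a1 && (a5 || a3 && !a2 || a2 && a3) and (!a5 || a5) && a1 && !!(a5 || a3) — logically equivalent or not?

Yes

E1: a1 && a1 && (a5 || a3 && !a2 || a2 && a3)
    = a1 && (a5 || a3 && !a2 || a2 && a3)   — idempotence
    = a1 && (a5 || a3)   — distribution
E2: (!a5 || a5) && a1 && !!(a5 || a3)
    = (!a5 || a5) && a1 && (a5 || a3)   — double negation
    = a1 && (a5 || a3)   — complement / identity
Both reduce to a1 && (a5 || a3), so they are equivalent.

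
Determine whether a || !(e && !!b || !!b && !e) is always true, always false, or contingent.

a || !(e && !!b || !!b && !e)
= a || !!!b   [distribution]
= a || !b   [double negation]
This depends on a, b, so it is not a constant.

contingent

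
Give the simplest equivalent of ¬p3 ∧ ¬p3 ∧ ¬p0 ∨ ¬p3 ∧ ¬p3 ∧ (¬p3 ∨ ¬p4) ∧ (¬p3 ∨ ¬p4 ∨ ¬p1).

¬p3 ∧ ¬p3 ∧ ¬p0 ∨ ¬p3 ∧ ¬p3 ∧ (¬p3 ∨ ¬p4) ∧ (¬p3 ∨ ¬p4 ∨ ¬p1)
= ¬p3 ∧ ¬p3 ∧ ¬p0 ∨ ¬p3 ∧ ¬p3 ∧ (¬p3 ∨ ¬p4)
= ¬p3 ∧ ¬p3 ∧ ¬p0 ∨ ¬p3 ∧ ¬p3
= ¬p3 ∧ ¬p3
= ¬p3

¬p3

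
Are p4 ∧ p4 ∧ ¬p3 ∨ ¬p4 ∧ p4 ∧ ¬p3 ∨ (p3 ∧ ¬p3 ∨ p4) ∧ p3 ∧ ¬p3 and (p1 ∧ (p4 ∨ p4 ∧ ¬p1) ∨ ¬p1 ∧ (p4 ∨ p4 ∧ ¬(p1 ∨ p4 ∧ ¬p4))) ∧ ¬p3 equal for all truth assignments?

E1: p4 ∧ p4 ∧ ¬p3 ∨ ¬p4 ∧ p4 ∧ ¬p3 ∨ (p3 ∧ ¬p3 ∨ p4) ∧ p3 ∧ ¬p3
    = p4 ∧ p4 ∧ ¬p3 ∨ ¬p4 ∧ p4 ∧ ¬p3 ∨ p3 ∧ ¬p3   [absorption]
    = p4 ∧ ¬p3 ∨ p3 ∧ ¬p3   [distribution]
    = p4 ∧ ¬p3   [complement / identity]
E2: (p1 ∧ (p4 ∨ p4 ∧ ¬p1) ∨ ¬p1 ∧ (p4 ∨ p4 ∧ ¬(p1 ∨ p4 ∧ ¬p4))) ∧ ¬p3
    = (p1 ∧ (p4 ∨ p4 ∧ ¬p1) ∨ ¬p1 ∧ (p4 ∨ p4 ∧ ¬p1)) ∧ ¬p3   [complement / identity]
    = (p4 ∨ p4 ∧ ¬p1) ∧ ¬p3   [distribution]
    = p4 ∧ ¬p3   [absorption]
Both reduce to p4 ∧ ¬p3, so they are equivalent.

Yes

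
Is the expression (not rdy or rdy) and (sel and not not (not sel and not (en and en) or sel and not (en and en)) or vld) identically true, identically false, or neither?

(not rdy or rdy) and (sel and not not (not sel and not (en and en) or sel and not (en and en)) or vld)
= (not rdy or rdy) and (sel and (not sel and not (en and en) or sel and not (en and en)) or vld)
= (not rdy or rdy) and (sel and not (en and en) or vld)
= (not rdy or rdy) and (sel and not en or vld)
= sel and not en or vld
This depends on en, sel, vld, so it is not a constant.

neither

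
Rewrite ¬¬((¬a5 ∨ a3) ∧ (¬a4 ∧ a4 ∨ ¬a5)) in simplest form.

¬a5

¬¬((¬a5 ∨ a3) ∧ (¬a4 ∧ a4 ∨ ¬a5))
= ¬¬((¬a5 ∨ a3) ∧ ¬a5)   — complement / identity
= ¬¬¬a5   — absorption
= ¬a5   — double negation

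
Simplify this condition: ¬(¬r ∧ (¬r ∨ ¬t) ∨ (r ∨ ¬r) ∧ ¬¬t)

r ∧ ¬t

¬(¬r ∧ (¬r ∨ ¬t) ∨ (r ∨ ¬r) ∧ ¬¬t)
= ¬(¬r ∨ (r ∨ ¬r) ∧ ¬¬t)
= ¬(¬r ∨ ¬¬t)
= r ∧ ¬t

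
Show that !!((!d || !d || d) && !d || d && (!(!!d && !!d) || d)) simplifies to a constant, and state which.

true

!!((!d || !d || d) && !d || d && (!(!!d && !!d) || d))
= !!((!d || !d || d) && !d || d && (!d || !d || d))   (De Morgan)
= !!(!d || !d || d)   (distribution)
= !!(!d || d)   (idempotence)
= !d || d   (double negation)
= true   (complement)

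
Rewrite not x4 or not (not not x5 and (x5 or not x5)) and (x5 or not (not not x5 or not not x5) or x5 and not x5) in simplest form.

not x4 or not (not not x5 and (x5 or not x5)) and (x5 or not (not not x5 or not not x5) or x5 and not x5)
= not x4 or not (not not x5 and (x5 or not x5)) and (x5 or not x5 and not x5 or x5 and not x5)   — De Morgan
= not x4 or not (not not x5 and (x5 or not x5)) and (x5 or not x5)   — distribution
= not x4 or not (x5 and (x5 or not x5)) and (x5 or not x5)   — double negation
= not x4 or not (x5 and (x5 or not x5))   — complement / identity
= not x4 or not x5   — complement / identity

not x4 or not x5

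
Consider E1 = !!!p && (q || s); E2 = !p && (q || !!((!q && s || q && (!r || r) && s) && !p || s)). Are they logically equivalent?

Yes

E1: !!!p && (q || s)
    = !p && (q || s)   [double negation]
E2: !p && (q || !!((!q && s || q && (!r || r) && s) && !p || s))
    = !p && (q || !!((!q && s || q && s) && !p || s))   [complement / identity]
    = !p && (q || (!q && s || q && s) && !p || s)   [double negation]
    = !p && (q || s && !p || s)   [distribution]
    = !p && (q || s)   [absorption]
Both reduce to !p && (q || s), so they are equivalent.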